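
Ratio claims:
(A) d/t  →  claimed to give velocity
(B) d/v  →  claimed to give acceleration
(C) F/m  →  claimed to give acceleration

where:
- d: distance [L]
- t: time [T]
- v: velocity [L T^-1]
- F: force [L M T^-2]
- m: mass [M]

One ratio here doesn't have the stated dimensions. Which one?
(B) d/v does not give acceleration

(A) d/t: [L T^-1] = velocity [L T^-1] ✓
(B) d/v: [T] ≠ acceleration [L T^-2] ✗
(C) F/m: [L T^-2] = acceleration [L T^-2] ✓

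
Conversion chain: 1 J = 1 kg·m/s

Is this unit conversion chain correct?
The chain is incorrect (it contains an error).

Incorrect: Joule is kg·m²/s², not kg·m/s (that is momentum)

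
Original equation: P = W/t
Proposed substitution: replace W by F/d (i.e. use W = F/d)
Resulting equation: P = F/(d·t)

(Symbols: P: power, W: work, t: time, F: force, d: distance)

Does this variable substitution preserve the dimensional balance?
No

[W] = [L^2 M T^-2] and [F/d] = [M T^-2]. These differ, so the substitution replaces a quantity by one of different dimensions and the result P = F/(d·t) has LHS [L^2 M T^-3] vs RHS [M T^-3] — inconsistent.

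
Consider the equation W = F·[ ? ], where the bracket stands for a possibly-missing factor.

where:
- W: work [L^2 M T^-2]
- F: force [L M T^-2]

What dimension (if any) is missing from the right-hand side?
[L] — length (e.g. a distance d)

W has dimensions [L^2 M T^-2]; F has dimensions [L M T^-2].
The bracketed factor must supply [L^2 M T^-2] / [L M T^-2] = [L].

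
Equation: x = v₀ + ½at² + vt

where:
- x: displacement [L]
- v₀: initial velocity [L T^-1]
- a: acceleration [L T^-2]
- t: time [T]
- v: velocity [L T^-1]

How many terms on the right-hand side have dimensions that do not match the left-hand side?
1

LHS x: [L]
- v₀: [L T^-1] ✗
- ½at²: [L] ✓
- vt: [L] ✓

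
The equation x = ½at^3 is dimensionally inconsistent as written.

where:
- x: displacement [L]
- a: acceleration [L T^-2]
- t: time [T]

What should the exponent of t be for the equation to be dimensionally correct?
The exponent of t should be 2: x = ½at^2

The LHS x has dimensions [L]; t has dimensions [T].
As written, the RHS ½at^3 (exponent 3 on t) has dimensions [L T], which does not match.
With exponent 2, the RHS ½at^2 has dimensions [L], matching the LHS.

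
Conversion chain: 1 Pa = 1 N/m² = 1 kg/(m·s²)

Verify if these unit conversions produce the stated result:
The chain is correct (no errors).

Correct: Pascal is Newton per square meter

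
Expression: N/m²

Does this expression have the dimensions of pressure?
Yes

The expression N/m² has dimensions [L^-1 M T^-2], which is exactly pressure [L^-1 M T^-2].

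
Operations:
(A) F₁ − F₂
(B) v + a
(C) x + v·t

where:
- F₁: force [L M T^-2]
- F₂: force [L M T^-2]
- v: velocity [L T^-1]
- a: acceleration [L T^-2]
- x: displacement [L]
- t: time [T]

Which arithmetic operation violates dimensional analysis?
(B) v + a

(A) F₁ − F₂: F₁ [L M T^-2] and F₂ [L M T^-2] — same dimensions ✓
(B) v + a: v [L T^-1] and a [L T^-2] — different dimensions cannot be added/subtracted ✗
(C) x + v·t: x [L] and v·t [L] — same dimensions ✓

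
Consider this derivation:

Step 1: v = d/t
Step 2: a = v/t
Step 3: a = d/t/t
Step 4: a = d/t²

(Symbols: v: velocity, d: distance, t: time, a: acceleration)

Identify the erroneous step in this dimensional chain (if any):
No step introduces an error — all steps are dimensionally consistent.

Step 1: v = d/t → LHS [L T^-1], RHS [L T^-1] ✓
Step 2: a = v/t → LHS [L T^-2], RHS [L T^-2] ✓
Step 3: a = d/t/t → LHS [L T^-2], RHS [L T^-2] ✓
Step 4: a = d/t² → LHS [L T^-2], RHS [L T^-2] ✓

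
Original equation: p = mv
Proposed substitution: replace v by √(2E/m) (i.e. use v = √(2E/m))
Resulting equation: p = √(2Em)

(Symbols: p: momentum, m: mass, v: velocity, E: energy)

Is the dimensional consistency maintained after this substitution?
Yes

[v] = [L T^-1] and [√(2E/m)] = [L T^-1]. These match, so the substitution replaces a quantity by one of the same dimensions and the result p = √(2Em) has LHS [L M T^-1] vs RHS [L M T^-1] — still consistent.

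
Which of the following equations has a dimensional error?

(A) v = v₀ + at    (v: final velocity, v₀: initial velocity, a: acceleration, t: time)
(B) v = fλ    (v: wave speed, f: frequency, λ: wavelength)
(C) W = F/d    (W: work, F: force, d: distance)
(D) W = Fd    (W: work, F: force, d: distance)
(C) W = F/d

The equation (C) W = F/d is dimensionally incorrect.

LHS (W): [L^2 M T^-2]
RHS (F/d): [M T^-2] ✗

The dimensions do not match. The other three equations balance.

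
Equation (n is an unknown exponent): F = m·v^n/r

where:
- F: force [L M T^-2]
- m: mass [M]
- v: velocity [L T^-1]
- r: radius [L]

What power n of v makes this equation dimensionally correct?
n = 2

F has dimensions [L M T^-2]; v has dimensions [L T^-1].
The rest of the RHS has dimensions [L^-1 M], so v^n must supply [L^2 T^-2].
With n = 2: m·v^2/r has dimensions [L M T^-2], matching the LHS ✓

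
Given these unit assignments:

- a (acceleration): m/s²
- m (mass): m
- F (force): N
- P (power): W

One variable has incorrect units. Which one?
m

The variable m (mass) should have units kg, not m.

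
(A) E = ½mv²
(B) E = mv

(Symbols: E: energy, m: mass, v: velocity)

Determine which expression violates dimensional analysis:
(B)

(A) E = ½mv²: LHS [L^2 M T^-2], RHS [L^2 M T^-2] ✓
(B) E = mv: LHS [L^2 M T^-2], RHS [L M T^-1] ✗

Expression (B) E = mv is dimensionally incorrect.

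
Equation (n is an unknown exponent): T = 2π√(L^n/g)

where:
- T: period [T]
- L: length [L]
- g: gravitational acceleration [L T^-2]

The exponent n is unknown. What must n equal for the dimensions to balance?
n = 1

T has dimensions [T]; L has dimensions [L].
With n = 1: 2π√(L^1/g) has dimensions [T], matching the LHS ✓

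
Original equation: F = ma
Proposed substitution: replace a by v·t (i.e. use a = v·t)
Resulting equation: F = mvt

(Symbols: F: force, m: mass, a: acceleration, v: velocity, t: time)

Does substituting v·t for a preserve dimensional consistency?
No

[a] = [L T^-2] and [v·t] = [L]. These differ, so the substitution replaces a quantity by one of different dimensions and the result F = mvt has LHS [L M T^-2] vs RHS [L M] — inconsistent.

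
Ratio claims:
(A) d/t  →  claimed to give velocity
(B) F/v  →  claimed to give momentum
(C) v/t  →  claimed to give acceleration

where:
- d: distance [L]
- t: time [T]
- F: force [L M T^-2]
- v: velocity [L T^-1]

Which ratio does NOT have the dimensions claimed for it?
(B) F/v does not give momentum

(A) d/t: [L T^-1] = velocity [L T^-1] ✓
(B) F/v: [M T^-1] ≠ momentum [L M T^-1] ✗
(C) v/t: [L T^-2] = acceleration [L T^-2] ✓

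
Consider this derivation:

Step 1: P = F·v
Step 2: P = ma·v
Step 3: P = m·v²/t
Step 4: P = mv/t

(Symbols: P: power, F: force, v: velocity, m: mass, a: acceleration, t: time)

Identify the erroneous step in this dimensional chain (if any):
Step 4

Step 1: P = F·v → LHS [L^2 M T^-3], RHS [L^2 M T^-3] ✓
Step 2: P = ma·v → LHS [L^2 M T^-3], RHS [L^2 M T^-3] ✓
Step 3: P = m·v²/t → LHS [L^2 M T^-3], RHS [L^2 M T^-3] ✓
Step 4: P = mv/t → LHS [L^2 M T^-3], RHS [L M T^-2] ✗

The first dimensional inconsistency appears in step 4: P = mv/t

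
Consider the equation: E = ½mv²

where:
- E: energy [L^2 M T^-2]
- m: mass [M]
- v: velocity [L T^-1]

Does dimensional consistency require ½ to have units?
No

E has dimensions [L^2 M T^-2] and mv² already has dimensions [L^2 M T^-2], so the equation balances without ½ contributing any dimensions. ½ is a pure (dimensionless) number; changing or removing it would not affect dimensional consistency.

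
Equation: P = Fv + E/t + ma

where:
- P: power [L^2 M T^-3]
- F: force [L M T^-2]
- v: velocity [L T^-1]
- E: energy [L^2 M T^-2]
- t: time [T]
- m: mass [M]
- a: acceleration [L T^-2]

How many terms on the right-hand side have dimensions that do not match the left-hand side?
1

LHS P: [L^2 M T^-3]
- Fv: [L^2 M T^-3] ✓
- E/t: [L^2 M T^-3] ✓
- ma: [L M T^-2] ✗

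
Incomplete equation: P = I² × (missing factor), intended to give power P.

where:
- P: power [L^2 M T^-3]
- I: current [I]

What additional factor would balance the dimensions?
R (resistance), dimensions [I^-2 L^2 M T^-3]

P has dimensions [L^2 M T^-3] and I² has dimensions [I^2].
The missing factor must have dimensions [L^2 M T^-3] / [I^2] = [I^-2 L^2 M T^-3], i.e. resistance (R).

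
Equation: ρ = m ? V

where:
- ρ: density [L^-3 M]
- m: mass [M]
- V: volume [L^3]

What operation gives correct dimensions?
division (÷): ρ = m ÷ V

ρ [L^-3 M]; m [M]; V [L^3].
m × V → [L^3 M] ✗
m ÷ V → [L^-3 M] ✓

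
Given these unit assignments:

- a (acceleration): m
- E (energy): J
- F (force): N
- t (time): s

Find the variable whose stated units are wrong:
a

The variable a (acceleration) should have units m/s², not m.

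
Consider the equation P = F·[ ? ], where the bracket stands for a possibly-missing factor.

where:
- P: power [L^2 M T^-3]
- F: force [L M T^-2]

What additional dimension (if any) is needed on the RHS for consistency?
[L T^-1] — velocity (e.g. v)

P has dimensions [L^2 M T^-3]; F has dimensions [L M T^-2].
The bracketed factor must supply [L^2 M T^-3] / [L M T^-2] = [L T^-1].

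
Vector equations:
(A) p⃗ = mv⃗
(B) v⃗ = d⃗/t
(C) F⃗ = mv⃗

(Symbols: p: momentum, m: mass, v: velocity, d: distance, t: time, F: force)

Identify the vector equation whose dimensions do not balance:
(C) F⃗ = mv⃗

(A) p⃗ = mv⃗: LHS [L M T^-1], RHS [L M T^-1] ✓ — mass (scalar) times velocity (vector)
(B) v⃗ = d⃗/t: LHS [L T^-1], RHS [L T^-1] ✓ — displacement (vector) divided by time (scalar)
(C) F⃗ = mv⃗: LHS [L M T^-2], RHS [L M T^-1] ✗ — mass times velocity is momentum, not force; should be ma⃗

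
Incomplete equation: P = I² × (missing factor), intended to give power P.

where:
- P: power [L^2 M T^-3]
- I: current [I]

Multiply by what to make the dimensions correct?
R (resistance), dimensions [I^-2 L^2 M T^-3]

P has dimensions [L^2 M T^-3] and I² has dimensions [I^2].
The missing factor must have dimensions [L^2 M T^-3] / [I^2] = [I^-2 L^2 M T^-3], i.e. resistance (R).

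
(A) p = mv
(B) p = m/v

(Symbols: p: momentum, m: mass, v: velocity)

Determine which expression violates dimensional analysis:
(B)

(A) p = mv: LHS [L M T^-1], RHS [L M T^-1] ✓
(B) p = m/v: LHS [L M T^-1], RHS [L^-1 M T] ✗

Expression (B) p = m/v is dimensionally incorrect.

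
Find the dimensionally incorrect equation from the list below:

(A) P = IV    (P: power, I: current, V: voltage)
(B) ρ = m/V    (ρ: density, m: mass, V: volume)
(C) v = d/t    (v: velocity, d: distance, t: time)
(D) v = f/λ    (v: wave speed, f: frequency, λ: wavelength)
(D) v = f/λ

The equation (D) v = f/λ is dimensionally incorrect.

LHS (v): [L T^-1]
RHS (f/λ): [L^-1 T^-1] ✗

The dimensions do not match. The other three equations balance.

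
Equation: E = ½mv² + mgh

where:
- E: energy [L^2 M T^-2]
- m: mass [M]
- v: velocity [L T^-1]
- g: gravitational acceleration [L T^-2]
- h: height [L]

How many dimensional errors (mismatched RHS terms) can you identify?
0

LHS E: [L^2 M T^-2]
- ½mv²: [L^2 M T^-2] ✓
- mgh: [L^2 M T^-2] ✓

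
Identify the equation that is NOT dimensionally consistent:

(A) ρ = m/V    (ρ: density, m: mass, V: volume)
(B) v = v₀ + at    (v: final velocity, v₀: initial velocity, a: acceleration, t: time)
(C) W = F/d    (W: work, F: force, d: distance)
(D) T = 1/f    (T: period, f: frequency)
(C) W = F/d

The equation (C) W = F/d is dimensionally incorrect.

LHS (W): [L^2 M T^-2]
RHS (F/d): [M T^-2] ✗

The dimensions do not match. The other three equations balance.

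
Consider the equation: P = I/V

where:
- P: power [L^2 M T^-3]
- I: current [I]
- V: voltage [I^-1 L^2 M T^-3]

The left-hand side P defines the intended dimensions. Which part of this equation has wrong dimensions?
The right-hand side term I/V

P has dimensions [L^2 M T^-3], but I/V has dimensions [I^2 L^-2 M^-1 T^3], so the term I/V is dimensionally wrong for P.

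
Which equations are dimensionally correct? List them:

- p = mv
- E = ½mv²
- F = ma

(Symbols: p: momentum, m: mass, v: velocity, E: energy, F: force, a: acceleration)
Dimensionally correct: p = mv, E = ½mv², F = ma
Dimensionally incorrect: none
Ordered (correct first, then incorrect): p = mv, E = ½mv², F = ma

- p = mv: LHS [L M T^-1], RHS [L M T^-1] → correct ✓
- E = ½mv²: LHS [L^2 M T^-2], RHS [L^2 M T^-2] → correct ✓
- F = ma: LHS [L M T^-2], RHS [L M T^-2] → correct ✓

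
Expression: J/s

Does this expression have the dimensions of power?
Yes

The expression J/s has dimensions [L^2 M T^-3], which is exactly power [L^2 M T^-3].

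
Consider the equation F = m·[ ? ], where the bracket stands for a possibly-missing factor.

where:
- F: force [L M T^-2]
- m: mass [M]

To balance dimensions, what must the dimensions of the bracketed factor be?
[L T^-2] — acceleration (e.g. a)

F has dimensions [L M T^-2]; m has dimensions [M].
The bracketed factor must supply [L M T^-2] / [M] = [L T^-2].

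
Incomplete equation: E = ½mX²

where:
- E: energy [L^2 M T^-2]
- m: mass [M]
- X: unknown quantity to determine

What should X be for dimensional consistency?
X = v (velocity), dimensions [L T^-1]

E has dimensions [L^2 M T^-2]; the rest of the RHS (½m) has dimensions [M].
So X² must have dimensions [L^2 T^-2], i.e. X has dimensions [L T^-1] — X = v (velocity).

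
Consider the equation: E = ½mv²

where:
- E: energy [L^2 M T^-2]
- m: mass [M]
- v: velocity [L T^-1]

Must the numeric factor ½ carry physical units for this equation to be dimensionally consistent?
No

E has dimensions [L^2 M T^-2] and mv² already has dimensions [L^2 M T^-2], so the equation balances without ½ contributing any dimensions. ½ is a pure (dimensionless) number; changing or removing it would not affect dimensional consistency.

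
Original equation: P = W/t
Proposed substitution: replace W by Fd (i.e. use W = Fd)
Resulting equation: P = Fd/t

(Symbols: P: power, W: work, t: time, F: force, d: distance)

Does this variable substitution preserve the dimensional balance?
Yes

[W] = [L^2 M T^-2] and [Fd] = [L^2 M T^-2]. These match, so the substitution replaces a quantity by one of the same dimensions and the result P = Fd/t has LHS [L^2 M T^-3] vs RHS [L^2 M T^-3] — still consistent.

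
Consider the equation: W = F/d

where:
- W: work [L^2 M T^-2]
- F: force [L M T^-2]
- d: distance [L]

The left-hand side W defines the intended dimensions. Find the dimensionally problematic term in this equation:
The right-hand side term F/d

W has dimensions [L^2 M T^-2], but F/d has dimensions [M T^-2], so the term F/d is dimensionally wrong for W.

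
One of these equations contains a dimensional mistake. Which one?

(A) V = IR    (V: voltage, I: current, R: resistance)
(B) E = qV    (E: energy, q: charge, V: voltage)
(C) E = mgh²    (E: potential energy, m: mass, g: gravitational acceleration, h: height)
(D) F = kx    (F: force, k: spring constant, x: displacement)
(C) E = mgh²

The equation (C) E = mgh² is dimensionally incorrect.

LHS (E): [L^2 M T^-2]
RHS (mgh²): [L^3 M T^-2] ✗

The dimensions do not match. The other three equations balance.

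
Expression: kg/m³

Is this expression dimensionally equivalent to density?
Yes

The expression kg/m³ has dimensions [L^-3 M], which is exactly density [L^-3 M].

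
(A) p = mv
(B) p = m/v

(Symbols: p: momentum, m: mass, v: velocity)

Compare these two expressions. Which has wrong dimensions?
(B)

(A) p = mv: LHS [L M T^-1], RHS [L M T^-1] ✓
(B) p = m/v: LHS [L M T^-1], RHS [L^-1 M T] ✗

Expression (B) p = m/v is dimensionally incorrect.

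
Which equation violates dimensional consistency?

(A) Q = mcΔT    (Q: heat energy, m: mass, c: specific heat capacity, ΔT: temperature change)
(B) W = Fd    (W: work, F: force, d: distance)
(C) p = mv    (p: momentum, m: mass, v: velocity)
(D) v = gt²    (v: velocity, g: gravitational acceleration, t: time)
(D) v = gt²

The equation (D) v = gt² is dimensionally incorrect.

LHS (v): [L T^-1]
RHS (gt²): [L] ✗

The dimensions do not match. The other three equations balance.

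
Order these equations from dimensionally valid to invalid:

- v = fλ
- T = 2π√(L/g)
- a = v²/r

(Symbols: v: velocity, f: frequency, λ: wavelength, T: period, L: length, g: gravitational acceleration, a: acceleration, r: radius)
Dimensionally correct: v = fλ, T = 2π√(L/g), a = v²/r
Dimensionally incorrect: none
Ordered (correct first, then incorrect): v = fλ, T = 2π√(L/g), a = v²/r

- v = fλ: LHS [L T^-1], RHS [L T^-1] → correct ✓
- T = 2π√(L/g): LHS [T], RHS [T] → correct ✓
- a = v²/r: LHS [L T^-2], RHS [L T^-2] → correct ✓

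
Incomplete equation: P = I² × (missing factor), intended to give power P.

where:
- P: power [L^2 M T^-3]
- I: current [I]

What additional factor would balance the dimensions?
R (resistance), dimensions [I^-2 L^2 M T^-3]

P has dimensions [L^2 M T^-3] and I² has dimensions [I^2].
The missing factor must have dimensions [L^2 M T^-3] / [I^2] = [I^-2 L^2 M T^-3], i.e. resistance (R).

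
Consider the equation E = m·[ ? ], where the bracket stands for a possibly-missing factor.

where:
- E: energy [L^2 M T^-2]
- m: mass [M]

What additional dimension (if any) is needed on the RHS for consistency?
[L^2 T^-2] — velocity squared (e.g. v²)

E has dimensions [L^2 M T^-2]; m has dimensions [M].
The bracketed factor must supply [L^2 M T^-2] / [M] = [L^2 T^-2].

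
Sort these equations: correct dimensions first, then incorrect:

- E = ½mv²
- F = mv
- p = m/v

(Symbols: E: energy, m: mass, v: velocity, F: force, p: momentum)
Dimensionally correct: E = ½mv²
Dimensionally incorrect: F = mv, p = m/v
Ordered (correct first, then incorrect): E = ½mv², F = mv, p = m/v

- E = ½mv²: LHS [L^2 M T^-2], RHS [L^2 M T^-2] → correct ✓
- F = mv: LHS [L M T^-2], RHS [L M T^-1] → incorrect ✗
- p = m/v: LHS [L M T^-1], RHS [L^-1 M T] → incorrect ✗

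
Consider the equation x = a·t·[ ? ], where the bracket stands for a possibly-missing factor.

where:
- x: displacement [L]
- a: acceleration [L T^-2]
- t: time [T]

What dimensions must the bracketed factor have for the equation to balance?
[T] — time (e.g. t)

x has dimensions [L]; a·t has dimensions [L T^-1].
The bracketed factor must supply [L] / [L T^-1] = [T].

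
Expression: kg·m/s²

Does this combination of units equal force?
Yes

The expression kg·m/s² has dimensions [L M T^-2], which is exactly force [L M T^-2].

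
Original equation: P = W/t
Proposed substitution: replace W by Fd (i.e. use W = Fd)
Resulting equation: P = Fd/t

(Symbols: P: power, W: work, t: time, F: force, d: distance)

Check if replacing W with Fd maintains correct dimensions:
Yes

[W] = [L^2 M T^-2] and [Fd] = [L^2 M T^-2]. These match, so the substitution replaces a quantity by one of the same dimensions and the result P = Fd/t has LHS [L^2 M T^-3] vs RHS [L^2 M T^-3] — still consistent.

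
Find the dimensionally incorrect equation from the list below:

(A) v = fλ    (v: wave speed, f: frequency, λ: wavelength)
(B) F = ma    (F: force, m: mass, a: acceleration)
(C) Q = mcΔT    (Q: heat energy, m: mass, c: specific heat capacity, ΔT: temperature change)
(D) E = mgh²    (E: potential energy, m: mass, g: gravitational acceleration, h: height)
(D) E = mgh²

The equation (D) E = mgh² is dimensionally incorrect.

LHS (E): [L^2 M T^-2]
RHS (mgh²): [L^3 M T^-2] ✗

The dimensions do not match. The other three equations balance.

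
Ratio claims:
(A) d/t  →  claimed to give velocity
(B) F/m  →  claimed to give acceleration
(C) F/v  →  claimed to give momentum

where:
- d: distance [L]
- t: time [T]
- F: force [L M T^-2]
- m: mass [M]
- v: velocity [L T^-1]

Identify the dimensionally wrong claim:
(C) F/v does not give momentum

(A) d/t: [L T^-1] = velocity [L T^-1] ✓
(B) F/m: [L T^-2] = acceleration [L T^-2] ✓
(C) F/v: [M T^-1] ≠ momentum [L M T^-1] ✗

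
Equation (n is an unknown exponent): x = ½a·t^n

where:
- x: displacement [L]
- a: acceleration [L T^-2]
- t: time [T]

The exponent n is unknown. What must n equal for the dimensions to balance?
n = 2

x has dimensions [L]; t has dimensions [T].
The rest of the RHS has dimensions [L T^-2], so t^n must supply [T^2].
With n = 2: ½a·t^2 has dimensions [L], matching the LHS ✓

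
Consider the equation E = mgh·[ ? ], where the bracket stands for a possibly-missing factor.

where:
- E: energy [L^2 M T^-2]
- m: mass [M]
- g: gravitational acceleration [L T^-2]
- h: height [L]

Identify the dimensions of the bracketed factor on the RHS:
Nothing is missing — the bracketed factor must be dimensionless.

E has dimensions [L^2 M T^-2] and mgh already has dimensions [L^2 M T^-2], so E = mgh is dimensionally complete.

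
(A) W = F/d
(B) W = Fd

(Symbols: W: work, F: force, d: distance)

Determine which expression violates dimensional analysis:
(A)

(A) W = F/d: LHS [L^2 M T^-2], RHS [M T^-2] ✗
(B) W = Fd: LHS [L^2 M T^-2], RHS [L^2 M T^-2] ✓

Expression (A) W = F/d is dimensionally incorrect.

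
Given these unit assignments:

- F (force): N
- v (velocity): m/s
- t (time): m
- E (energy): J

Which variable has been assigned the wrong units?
t

The variable t (time) should have units s, not m.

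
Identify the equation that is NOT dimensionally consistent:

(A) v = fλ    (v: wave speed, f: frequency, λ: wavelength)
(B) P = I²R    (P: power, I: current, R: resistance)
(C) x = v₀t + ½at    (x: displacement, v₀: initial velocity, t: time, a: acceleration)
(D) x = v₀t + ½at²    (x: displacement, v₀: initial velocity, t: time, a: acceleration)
(C) x = v₀t + ½at

The equation (C) x = v₀t + ½at is dimensionally incorrect.

LHS (x): [L]
RHS terms:
  - v₀t: [L] ✓
  - ½at: [L T^-1] ✗ (does not match LHS)

The dimensions do not match. The other three equations balance.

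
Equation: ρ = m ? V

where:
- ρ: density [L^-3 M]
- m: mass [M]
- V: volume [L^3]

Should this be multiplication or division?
division (÷): ρ = m ÷ V

ρ [L^-3 M]; m [M]; V [L^3].
m × V → [L^3 M] ✗
m ÷ V → [L^-3 M] ✓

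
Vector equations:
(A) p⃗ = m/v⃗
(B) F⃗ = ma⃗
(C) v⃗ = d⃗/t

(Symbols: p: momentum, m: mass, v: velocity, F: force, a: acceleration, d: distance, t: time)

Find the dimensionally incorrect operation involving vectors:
(A) p⃗ = m/v⃗

(A) p⃗ = m/v⃗: LHS [L M T^-1], RHS [L^-1 M T] ✗ — momentum is mass times velocity; should be mv⃗ (and division by a vector is undefined)
(B) F⃗ = ma⃗: LHS [L M T^-2], RHS [L M T^-2] ✓ — Force and acceleration are vectors, mass is a scalar
(C) v⃗ = d⃗/t: LHS [L T^-1], RHS [L T^-1] ✓ — displacement (vector) divided by time (scalar)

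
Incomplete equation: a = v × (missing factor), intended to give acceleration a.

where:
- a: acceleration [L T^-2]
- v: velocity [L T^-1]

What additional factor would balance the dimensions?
1/t (inverse time), dimensions [T^-1]

a has dimensions [L T^-2] and v has dimensions [L T^-1].
The missing factor must have dimensions [L T^-2] / [L T^-1] = [T^-1], i.e. inverse time (1/t).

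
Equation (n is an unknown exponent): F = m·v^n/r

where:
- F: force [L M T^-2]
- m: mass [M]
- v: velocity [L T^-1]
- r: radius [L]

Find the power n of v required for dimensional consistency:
n = 2

F has dimensions [L M T^-2]; v has dimensions [L T^-1].
The rest of the RHS has dimensions [L^-1 M], so v^n must supply [L^2 T^-2].
With n = 2: m·v^2/r has dimensions [L M T^-2], matching the LHS ✓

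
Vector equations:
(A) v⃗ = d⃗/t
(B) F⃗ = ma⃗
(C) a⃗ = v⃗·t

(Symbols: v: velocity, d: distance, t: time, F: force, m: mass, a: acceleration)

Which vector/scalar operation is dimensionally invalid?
(C) a⃗ = v⃗·t

(A) v⃗ = d⃗/t: LHS [L T^-1], RHS [L T^-1] ✓ — displacement (vector) divided by time (scalar)
(B) F⃗ = ma⃗: LHS [L M T^-2], RHS [L M T^-2] ✓ — Force and acceleration are vectors, mass is a scalar
(C) a⃗ = v⃗·t: LHS [L T^-2], RHS [L] ✗ — acceleration is velocity per time; should be v⃗/t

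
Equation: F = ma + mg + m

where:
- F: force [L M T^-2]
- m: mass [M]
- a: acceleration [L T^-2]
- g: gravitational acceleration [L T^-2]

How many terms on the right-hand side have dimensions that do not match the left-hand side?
1

LHS F: [L M T^-2]
- ma: [L M T^-2] ✓
- mg: [L M T^-2] ✓
- m: [M] ✗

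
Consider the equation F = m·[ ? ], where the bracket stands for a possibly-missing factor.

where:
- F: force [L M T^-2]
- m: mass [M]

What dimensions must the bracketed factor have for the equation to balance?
[L T^-2] — acceleration (e.g. a)

F has dimensions [L M T^-2]; m has dimensions [M].
The bracketed factor must supply [L M T^-2] / [M] = [L T^-2].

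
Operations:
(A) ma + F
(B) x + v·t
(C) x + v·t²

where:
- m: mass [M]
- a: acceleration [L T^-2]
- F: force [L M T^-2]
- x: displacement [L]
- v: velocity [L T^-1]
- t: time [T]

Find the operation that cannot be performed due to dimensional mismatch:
(C) x + v·t²

(A) ma + F: ma [L M T^-2] and F [L M T^-2] — same dimensions ✓
(B) x + v·t: x [L] and v·t [L] — same dimensions ✓
(C) x + v·t²: x [L] and v·t² [L T] — different dimensions cannot be added/subtracted ✗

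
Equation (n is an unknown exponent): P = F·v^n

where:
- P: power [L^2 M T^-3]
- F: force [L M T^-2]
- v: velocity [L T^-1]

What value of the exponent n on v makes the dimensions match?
n = 1

P has dimensions [L^2 M T^-3]; v has dimensions [L T^-1].
The rest of the RHS has dimensions [L M T^-2], so v^n must supply [L T^-1].
With n = 1: F·v^1 has dimensions [L^2 M T^-3], matching the LHS ✓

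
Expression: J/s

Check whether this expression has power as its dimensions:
Yes

The expression J/s has dimensions [L^2 M T^-3], which is exactly power [L^2 M T^-3].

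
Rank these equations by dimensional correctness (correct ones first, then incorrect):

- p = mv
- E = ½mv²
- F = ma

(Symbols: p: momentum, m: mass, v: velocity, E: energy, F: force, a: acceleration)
Dimensionally correct: p = mv, E = ½mv², F = ma
Dimensionally incorrect: none
Ordered (correct first, then incorrect): p = mv, E = ½mv², F = ma

- p = mv: LHS [L M T^-1], RHS [L M T^-1] → correct ✓
- E = ½mv²: LHS [L^2 M T^-2], RHS [L^2 M T^-2] → correct ✓
- F = ma: LHS [L M T^-2], RHS [L M T^-2] → correct ✓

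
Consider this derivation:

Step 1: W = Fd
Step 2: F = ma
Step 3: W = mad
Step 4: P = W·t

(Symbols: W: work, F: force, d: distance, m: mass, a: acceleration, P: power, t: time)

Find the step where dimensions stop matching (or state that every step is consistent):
Step 4

Step 1: W = Fd → LHS [L^2 M T^-2], RHS [L^2 M T^-2] ✓
Step 2: F = ma → LHS [L M T^-2], RHS [L M T^-2] ✓
Step 3: W = mad → LHS [L^2 M T^-2], RHS [L^2 M T^-2] ✓
Step 4: P = W·t → LHS [L^2 M T^-3], RHS [L^2 M T^-1] ✗

The first dimensional inconsistency appears in step 4: P = W·t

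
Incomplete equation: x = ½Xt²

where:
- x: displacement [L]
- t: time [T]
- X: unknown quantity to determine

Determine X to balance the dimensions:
X = a (acceleration), dimensions [L T^-2]

x has dimensions [L]; the rest of the RHS (½ t²) has dimensions [T^2].
So X must have dimensions [L T^-2] — X = a (acceleration).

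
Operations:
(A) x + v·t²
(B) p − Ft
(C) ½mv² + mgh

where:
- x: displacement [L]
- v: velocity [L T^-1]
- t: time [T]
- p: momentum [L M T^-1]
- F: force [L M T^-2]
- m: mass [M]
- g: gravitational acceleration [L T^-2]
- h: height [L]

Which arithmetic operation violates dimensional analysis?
(A) x + v·t²

(A) x + v·t²: x [L] and v·t² [L T] — different dimensions cannot be added/subtracted ✗
(B) p − Ft: p [L M T^-1] and Ft [L M T^-1] — same dimensions ✓
(C) ½mv² + mgh: ½mv² [L^2 M T^-2] and mgh [L^2 M T^-2] — same dimensions ✓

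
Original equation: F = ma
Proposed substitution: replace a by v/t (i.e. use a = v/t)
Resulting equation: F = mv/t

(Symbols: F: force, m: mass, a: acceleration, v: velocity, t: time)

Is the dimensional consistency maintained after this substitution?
Yes

[a] = [L T^-2] and [v/t] = [L T^-2]. These match, so the substitution replaces a quantity by one of the same dimensions and the result F = mv/t has LHS [L M T^-2] vs RHS [L M T^-2] — still consistent.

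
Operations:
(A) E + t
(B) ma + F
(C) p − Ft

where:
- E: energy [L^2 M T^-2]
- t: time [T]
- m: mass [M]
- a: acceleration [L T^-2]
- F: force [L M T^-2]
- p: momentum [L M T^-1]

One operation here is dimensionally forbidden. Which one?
(A) E + t

(A) E + t: E [L^2 M T^-2] and t [T] — different dimensions cannot be added/subtracted ✗
(B) ma + F: ma [L M T^-2] and F [L M T^-2] — same dimensions ✓
(C) p − Ft: p [L M T^-1] and Ft [L M T^-1] — same dimensions ✓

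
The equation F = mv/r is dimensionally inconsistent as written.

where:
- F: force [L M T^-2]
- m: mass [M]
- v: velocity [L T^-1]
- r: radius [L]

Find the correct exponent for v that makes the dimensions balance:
The exponent of v should be 2: F = mv^2/r

The LHS F has dimensions [L M T^-2]; v has dimensions [L T^-1].
As written, the RHS mv/r (exponent 1 on v) has dimensions [M T^-1], which does not match.
With exponent 2, the RHS mv^2/r has dimensions [L M T^-2], matching the LHS.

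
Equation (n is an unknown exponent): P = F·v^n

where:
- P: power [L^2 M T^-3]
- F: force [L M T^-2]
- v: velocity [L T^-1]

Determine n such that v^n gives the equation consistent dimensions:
n = 1

P has dimensions [L^2 M T^-3]; v has dimensions [L T^-1].
The rest of the RHS has dimensions [L M T^-2], so v^n must supply [L T^-1].
With n = 1: F·v^1 has dimensions [L^2 M T^-3], matching the LHS ✓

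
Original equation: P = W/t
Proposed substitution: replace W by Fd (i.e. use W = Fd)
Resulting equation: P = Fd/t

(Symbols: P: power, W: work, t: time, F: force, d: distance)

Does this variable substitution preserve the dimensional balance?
Yes

[W] = [L^2 M T^-2] and [Fd] = [L^2 M T^-2]. These match, so the substitution replaces a quantity by one of the same dimensions and the result P = Fd/t has LHS [L^2 M T^-3] vs RHS [L^2 M T^-3] — still consistent.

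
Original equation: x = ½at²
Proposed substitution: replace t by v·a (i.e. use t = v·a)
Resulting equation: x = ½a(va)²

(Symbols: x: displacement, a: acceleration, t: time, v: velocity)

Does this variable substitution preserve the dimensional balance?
No

[t] = [T] and [v·a] = [L^2 T^-3]. These differ, so the substitution replaces a quantity by one of different dimensions and the result x = ½a(va)² has LHS [L] vs RHS [L^5 T^-8] — inconsistent.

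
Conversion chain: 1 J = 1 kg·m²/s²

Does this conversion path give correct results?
The chain is correct (no errors).

Correct: Joule is defined as kg·m²/s²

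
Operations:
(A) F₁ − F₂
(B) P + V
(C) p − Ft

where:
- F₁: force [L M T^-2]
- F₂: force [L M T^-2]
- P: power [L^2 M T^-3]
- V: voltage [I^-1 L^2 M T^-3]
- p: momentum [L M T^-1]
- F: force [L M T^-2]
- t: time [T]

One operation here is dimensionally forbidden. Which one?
(B) P + V

(A) F₁ − F₂: F₁ [L M T^-2] and F₂ [L M T^-2] — same dimensions ✓
(B) P + V: P [L^2 M T^-3] and V [I^-1 L^2 M T^-3] — different dimensions cannot be added/subtracted ✗
(C) p − Ft: p [L M T^-1] and Ft [L M T^-1] — same dimensions ✓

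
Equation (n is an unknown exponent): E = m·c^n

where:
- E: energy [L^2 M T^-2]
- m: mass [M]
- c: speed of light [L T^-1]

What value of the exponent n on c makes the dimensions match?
n = 2

E has dimensions [L^2 M T^-2]; c has dimensions [L T^-1].
The rest of the RHS has dimensions [M], so c^n must supply [L^2 T^-2].
With n = 2: m·c^2 has dimensions [L^2 M T^-2], matching the LHS ✓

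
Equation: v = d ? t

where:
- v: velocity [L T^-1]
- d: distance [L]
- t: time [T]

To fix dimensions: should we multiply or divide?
division (÷): v = d ÷ t

v [L T^-1]; d [L]; t [T].
d × t → [L T] ✗
d ÷ t → [L T^-1] ✓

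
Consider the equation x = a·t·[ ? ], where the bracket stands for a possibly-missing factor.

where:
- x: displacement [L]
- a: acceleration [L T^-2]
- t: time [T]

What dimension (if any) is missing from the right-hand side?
[T] — time (e.g. t)

x has dimensions [L]; a·t has dimensions [L T^-1].
The bracketed factor must supply [L] / [L T^-1] = [T].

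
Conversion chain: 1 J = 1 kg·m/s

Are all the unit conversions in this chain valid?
The chain is incorrect (it contains an error).

Incorrect: Joule is kg·m²/s², not kg·m/s (that is momentum)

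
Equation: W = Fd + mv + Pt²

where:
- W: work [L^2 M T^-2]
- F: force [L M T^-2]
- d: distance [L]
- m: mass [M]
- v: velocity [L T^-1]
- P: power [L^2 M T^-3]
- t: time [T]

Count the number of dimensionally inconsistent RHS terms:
2

LHS W: [L^2 M T^-2]
- Fd: [L^2 M T^-2] ✓
- mv: [L M T^-1] ✗
- Pt²: [L^2 M T^-1] ✗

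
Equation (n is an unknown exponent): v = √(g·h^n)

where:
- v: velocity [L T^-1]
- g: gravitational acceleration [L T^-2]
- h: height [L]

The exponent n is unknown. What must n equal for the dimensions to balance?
n = 1

v has dimensions [L T^-1]; h has dimensions [L].
With n = 1: √(g·h^1) has dimensions [L T^-1], matching the LHS ✓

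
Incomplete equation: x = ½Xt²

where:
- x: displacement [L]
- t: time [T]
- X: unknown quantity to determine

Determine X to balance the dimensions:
X = a (acceleration), dimensions [L T^-2]

x has dimensions [L]; the rest of the RHS (½ t²) has dimensions [T^2].
So X must have dimensions [L T^-2] — X = a (acceleration).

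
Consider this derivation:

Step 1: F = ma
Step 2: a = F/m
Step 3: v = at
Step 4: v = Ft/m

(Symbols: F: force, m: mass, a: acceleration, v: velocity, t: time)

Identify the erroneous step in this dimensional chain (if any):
No step introduces an error — all steps are dimensionally consistent.

Step 1: F = ma → LHS [L M T^-2], RHS [L M T^-2] ✓
Step 2: a = F/m → LHS [L T^-2], RHS [L T^-2] ✓
Step 3: v = at → LHS [L T^-1], RHS [L T^-1] ✓
Step 4: v = Ft/m → LHS [L T^-1], RHS [L T^-1] ✓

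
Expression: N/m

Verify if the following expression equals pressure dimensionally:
No

The expression N/m has dimensions [M T^-2], but pressure has dimensions [L^-1 M T^-2].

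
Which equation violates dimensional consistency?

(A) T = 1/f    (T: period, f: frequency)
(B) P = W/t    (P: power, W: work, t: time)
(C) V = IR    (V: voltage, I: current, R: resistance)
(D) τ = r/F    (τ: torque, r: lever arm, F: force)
(D) τ = r/F

The equation (D) τ = r/F is dimensionally incorrect.

LHS (τ): [L^2 M T^-2]
RHS (r/F): [M^-1 T^2] ✗

The dimensions do not match. The other three equations balance.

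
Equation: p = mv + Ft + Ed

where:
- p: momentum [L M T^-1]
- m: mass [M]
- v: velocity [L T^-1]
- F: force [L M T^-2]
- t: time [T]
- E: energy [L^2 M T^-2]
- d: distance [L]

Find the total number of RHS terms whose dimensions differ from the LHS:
1

LHS p: [L M T^-1]
- mv: [L M T^-1] ✓
- Ft: [L M T^-1] ✓
- Ed: [L^3 M T^-2] ✗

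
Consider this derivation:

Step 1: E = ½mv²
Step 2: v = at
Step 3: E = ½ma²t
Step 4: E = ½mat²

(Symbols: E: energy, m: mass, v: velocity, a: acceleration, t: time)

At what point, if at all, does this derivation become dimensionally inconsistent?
Step 3

Step 1: E = ½mv² → LHS [L^2 M T^-2], RHS [L^2 M T^-2] ✓
Step 2: v = at → LHS [L T^-1], RHS [L T^-1] ✓
Step 3: E = ½ma²t → LHS [L^2 M T^-2], RHS [L^2 M T^-3] ✗

The first dimensional inconsistency appears in step 3: E = ½ma²t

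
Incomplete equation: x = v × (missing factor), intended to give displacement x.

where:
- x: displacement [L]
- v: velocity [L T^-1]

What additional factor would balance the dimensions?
t (time), dimensions [T]

x has dimensions [L] and v has dimensions [L T^-1].
The missing factor must have dimensions [L] / [L T^-1] = [T], i.e. time (t).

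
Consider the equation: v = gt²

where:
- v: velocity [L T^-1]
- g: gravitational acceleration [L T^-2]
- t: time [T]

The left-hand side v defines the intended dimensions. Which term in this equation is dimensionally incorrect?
The right-hand side term gt²

v has dimensions [L T^-1], but gt² has dimensions [L], so the term gt² is dimensionally wrong for v.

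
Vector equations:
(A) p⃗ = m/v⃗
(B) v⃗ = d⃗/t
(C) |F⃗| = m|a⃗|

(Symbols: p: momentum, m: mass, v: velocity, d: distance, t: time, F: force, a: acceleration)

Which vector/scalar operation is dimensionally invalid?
(A) p⃗ = m/v⃗

(A) p⃗ = m/v⃗: LHS [L M T^-1], RHS [L^-1 M T] ✗ — momentum is mass times velocity; should be mv⃗ (and division by a vector is undefined)
(B) v⃗ = d⃗/t: LHS [L T^-1], RHS [L T^-1] ✓ — displacement (vector) divided by time (scalar)
(C) |F⃗| = m|a⃗|: LHS [L M T^-2], RHS [L M T^-2] ✓ — magnitudes of vectors are scalars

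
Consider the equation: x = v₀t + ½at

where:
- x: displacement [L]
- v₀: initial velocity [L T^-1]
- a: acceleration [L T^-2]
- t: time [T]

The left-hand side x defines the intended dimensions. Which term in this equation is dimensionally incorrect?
The term ½at

Checking each RHS term against the LHS:
- v₀t: [L] — matches x [L] ✓
- ½at: [L T^-1] — does NOT match x [L] ✗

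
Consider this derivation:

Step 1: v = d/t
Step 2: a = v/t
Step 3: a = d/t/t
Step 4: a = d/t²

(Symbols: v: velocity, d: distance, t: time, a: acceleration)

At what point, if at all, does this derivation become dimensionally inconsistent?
No step introduces an error — all steps are dimensionally consistent.

Step 1: v = d/t → LHS [L T^-1], RHS [L T^-1] ✓
Step 2: a = v/t → LHS [L T^-2], RHS [L T^-2] ✓
Step 3: a = d/t/t → LHS [L T^-2], RHS [L T^-2] ✓
Step 4: a = d/t² → LHS [L T^-2], RHS [L T^-2] ✓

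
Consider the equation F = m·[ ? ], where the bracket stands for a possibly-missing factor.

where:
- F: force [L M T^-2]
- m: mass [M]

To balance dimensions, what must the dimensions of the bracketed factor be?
[L T^-2] — acceleration (e.g. a)

F has dimensions [L M T^-2]; m has dimensions [M].
The bracketed factor must supply [L M T^-2] / [M] = [L T^-2].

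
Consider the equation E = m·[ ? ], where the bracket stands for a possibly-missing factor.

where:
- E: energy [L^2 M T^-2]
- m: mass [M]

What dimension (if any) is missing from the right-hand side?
[L^2 T^-2] — velocity squared (e.g. v²)

E has dimensions [L^2 M T^-2]; m has dimensions [M].
The bracketed factor must supply [L^2 M T^-2] / [M] = [L^2 T^-2].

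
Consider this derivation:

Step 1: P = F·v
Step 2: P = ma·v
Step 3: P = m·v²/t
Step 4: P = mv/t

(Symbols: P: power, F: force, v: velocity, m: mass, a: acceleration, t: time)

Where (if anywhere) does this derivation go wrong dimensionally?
Step 4

Step 1: P = F·v → LHS [L^2 M T^-3], RHS [L^2 M T^-3] ✓
Step 2: P = ma·v → LHS [L^2 M T^-3], RHS [L^2 M T^-3] ✓
Step 3: P = m·v²/t → LHS [L^2 M T^-3], RHS [L^2 M T^-3] ✓
Step 4: P = mv/t → LHS [L^2 M T^-3], RHS [L M T^-2] ✗

The first dimensional inconsistency appears in step 4: P = mv/t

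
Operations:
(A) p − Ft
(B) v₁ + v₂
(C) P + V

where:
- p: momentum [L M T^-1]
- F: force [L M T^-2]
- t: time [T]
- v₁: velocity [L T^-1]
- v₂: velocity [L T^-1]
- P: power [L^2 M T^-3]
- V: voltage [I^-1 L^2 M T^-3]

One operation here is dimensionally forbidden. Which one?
(C) P + V

(A) p − Ft: p [L M T^-1] and Ft [L M T^-1] — same dimensions ✓
(B) v₁ + v₂: v₁ [L T^-1] and v₂ [L T^-1] — same dimensions ✓
(C) P + V: P [L^2 M T^-3] and V [I^-1 L^2 M T^-3] — different dimensions cannot be added/subtracted ✗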